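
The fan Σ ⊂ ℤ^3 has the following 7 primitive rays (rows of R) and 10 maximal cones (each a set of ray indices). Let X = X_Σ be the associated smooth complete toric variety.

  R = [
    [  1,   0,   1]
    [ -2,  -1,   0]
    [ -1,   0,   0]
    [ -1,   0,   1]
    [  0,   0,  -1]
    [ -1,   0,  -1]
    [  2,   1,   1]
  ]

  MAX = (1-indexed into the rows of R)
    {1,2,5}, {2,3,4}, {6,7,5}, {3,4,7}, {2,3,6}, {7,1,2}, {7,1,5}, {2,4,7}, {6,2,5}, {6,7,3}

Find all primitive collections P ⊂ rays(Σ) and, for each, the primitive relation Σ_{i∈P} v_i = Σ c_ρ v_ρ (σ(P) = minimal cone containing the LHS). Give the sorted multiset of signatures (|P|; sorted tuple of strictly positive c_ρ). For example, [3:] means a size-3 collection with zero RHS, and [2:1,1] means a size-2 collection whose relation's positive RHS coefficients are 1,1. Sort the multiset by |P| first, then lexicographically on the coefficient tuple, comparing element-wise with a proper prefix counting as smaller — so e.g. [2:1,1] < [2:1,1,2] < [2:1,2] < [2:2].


Σ has 9 primitive collections:

  • {1,6}:  v_{1} + v_{6} = 0  ⟹  sig = [2:]
  • {3,5}:  v_{3} + v_{5} = v_{6}  ⟹  sig = [2:1]
  • {4,5}:  v_{4} + v_{5} = v_{3}  ⟹  sig = [2:1]
  • {1,3}:  v_{1} + v_{3} = v_{2} + v_{7}  ⟹  sig = [2:1,1]
  • {4,6}:  v_{4} + v_{6} = 2·v_{3}  ⟹  sig = [2:2]
  • {1,4}:  v_{1} + v_{4} = 2·v_{2} + 2·v_{7}  ⟹  sig = [2:2,2]
  • {2,5,7}:  v_{2} + v_{5} + v_{7} = 0  ⟹  sig = [3:]
  • {2,3,7}:  v_{2} + v_{3} + v_{7} = v_{4}  ⟹  sig = [3:1]
  • {2,6,7}:  v_{2} + v_{6} + v_{7} = v_{3}  ⟹  sig = [3:1]

so the primitive-relation signature multiset is
{ [2:],  [2:1] ×2,  [2:1,1],  [2:2],  [2:2,2],  [3:],  [3:1] ×2 }


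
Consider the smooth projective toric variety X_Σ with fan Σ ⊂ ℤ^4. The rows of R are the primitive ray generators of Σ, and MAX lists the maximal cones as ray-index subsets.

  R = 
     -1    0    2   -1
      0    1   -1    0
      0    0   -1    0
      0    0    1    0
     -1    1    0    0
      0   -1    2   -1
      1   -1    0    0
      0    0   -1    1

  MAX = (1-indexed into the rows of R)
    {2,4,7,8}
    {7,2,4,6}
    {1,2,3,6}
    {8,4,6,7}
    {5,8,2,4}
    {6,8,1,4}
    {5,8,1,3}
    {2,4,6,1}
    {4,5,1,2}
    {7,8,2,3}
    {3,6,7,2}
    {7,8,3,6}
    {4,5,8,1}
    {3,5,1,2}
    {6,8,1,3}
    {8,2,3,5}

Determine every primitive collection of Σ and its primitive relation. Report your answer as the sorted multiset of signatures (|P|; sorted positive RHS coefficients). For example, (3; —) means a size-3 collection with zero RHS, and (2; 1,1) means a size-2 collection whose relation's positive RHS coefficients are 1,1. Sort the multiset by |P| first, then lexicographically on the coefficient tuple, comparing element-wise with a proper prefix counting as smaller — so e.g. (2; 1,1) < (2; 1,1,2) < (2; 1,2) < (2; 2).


The 6 primitive collections of Σ (r=8, n=4):

  {3,4}:  v_{3} + v_{4} = 0  ⟹  sig = (2; —)
  {5,7}:  v_{5} + v_{7} = 0  ⟹  sig = (2; —)
  {1,7}:  v_{1} + v_{7} = v_{6}  ⟹  sig = (2; 1)
  {5,6}:  v_{5} + v_{6} = v_{1}  ⟹  sig = (2; 1)
  {2,6,8}:  v_{2} + v_{6} + v_{8} = 0  ⟹  sig = (3; —)
  {1,2,8}:  v_{1} + v_{2} + v_{8} = v_{5}  ⟹  sig = (3; 1)

so the primitive-relation signature multiset is
{ (2; —) ×2,  (2; 1) ×2,  (3; —),  (3; 1) }


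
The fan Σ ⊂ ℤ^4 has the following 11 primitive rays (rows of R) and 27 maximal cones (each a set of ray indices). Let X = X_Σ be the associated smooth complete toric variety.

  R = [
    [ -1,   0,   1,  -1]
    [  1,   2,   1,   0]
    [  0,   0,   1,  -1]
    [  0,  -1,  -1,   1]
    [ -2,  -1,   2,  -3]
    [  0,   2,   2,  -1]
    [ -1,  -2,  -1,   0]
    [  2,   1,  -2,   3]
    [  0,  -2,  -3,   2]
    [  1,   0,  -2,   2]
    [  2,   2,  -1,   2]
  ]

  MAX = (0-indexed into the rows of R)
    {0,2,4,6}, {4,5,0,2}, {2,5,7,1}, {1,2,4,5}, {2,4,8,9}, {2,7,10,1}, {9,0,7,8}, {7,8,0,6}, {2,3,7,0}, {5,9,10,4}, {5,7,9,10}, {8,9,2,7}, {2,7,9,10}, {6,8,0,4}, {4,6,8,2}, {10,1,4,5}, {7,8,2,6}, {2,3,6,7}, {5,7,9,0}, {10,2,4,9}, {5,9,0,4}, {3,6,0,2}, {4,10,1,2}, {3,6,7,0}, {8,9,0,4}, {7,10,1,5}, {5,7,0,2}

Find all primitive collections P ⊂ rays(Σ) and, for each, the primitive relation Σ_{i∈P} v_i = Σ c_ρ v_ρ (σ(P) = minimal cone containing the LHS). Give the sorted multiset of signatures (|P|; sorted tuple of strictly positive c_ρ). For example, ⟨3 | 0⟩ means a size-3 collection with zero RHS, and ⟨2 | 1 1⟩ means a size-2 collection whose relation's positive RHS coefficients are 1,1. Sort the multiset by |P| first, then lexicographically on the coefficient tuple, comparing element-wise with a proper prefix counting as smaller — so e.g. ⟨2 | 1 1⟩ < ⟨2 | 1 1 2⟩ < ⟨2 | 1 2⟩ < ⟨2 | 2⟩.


22 minimal non-faces of Δ(Σ) (on 11 rays):

  • {1,6}:  v_{1} + v_{6} = 0  →  sig = ⟨2 | 0⟩
  • {4,7}:  v_{4} + v_{7} = 0  →  sig = ⟨2 | 0⟩
  • {0,1}:  v_{0} + v_{1} = v_{5}  →  sig = ⟨2 | 1⟩
  • {1,8}:  v_{1} + v_{8} = v_{9}  →  sig = ⟨2 | 1⟩
  • {1,9}:  v_{1} + v_{9} = v_{10}  →  sig = ⟨2 | 1⟩
  • {3,10}:  v_{3} + v_{10} = v_{7}  →  sig = ⟨2 | 1⟩
  • {5,6}:  v_{5} + v_{6} = v_{0}  →  sig = ⟨2 | 1⟩
  • {6,9}:  v_{6} + v_{9} = v_{8}  →  sig = ⟨2 | 1⟩
  • {6,10}:  v_{6} + v_{10} = v_{9}  →  sig = ⟨2 | 1⟩
  • {0,10}:  v_{0} + v_{10} = v_{5} + v_{9}  →  sig = ⟨2 | 1 1⟩
  • {3,9}:  v_{3} + v_{9} = v_{6} + v_{7}  →  sig = ⟨2 | 1 1⟩
  • {5,8}:  v_{5} + v_{8} = v_{0} + v_{9}  →  sig = ⟨2 | 1 1⟩
  • {1,3}:  v_{1} + v_{3} = v_{0} + v_{2} + v_{7}  →  sig = ⟨2 | 1 1 1⟩
  • {3,4}:  v_{3} + v_{4} = v_{0} + v_{2} + v_{6}  →  sig = ⟨2 | 1 1 1⟩
  • {3,5}:  v_{3} + v_{5} = 2·v_{0} + v_{2} + v_{7}  →  sig = ⟨2 | 1 1 2⟩
  • {3,8}:  v_{3} + v_{8} = 2·v_{6} + v_{7}  →  sig = ⟨2 | 1 2⟩
  • {8,10}:  v_{8} + v_{10} = 2·v_{9}  →  sig = ⟨2 | 2⟩
  • {0,2,9}:  v_{0} + v_{2} + v_{9} = 0  →  sig = ⟨3 | 0⟩
  • {0,2,8}:  v_{0} + v_{2} + v_{8} = v_{6}  →  sig = ⟨3 | 1⟩
  • {2,5,9}:  v_{2} + v_{5} + v_{9} = v_{1}  →  sig = ⟨3 | 1⟩
  • {2,5,10}:  v_{2} + v_{5} + v_{10} = 2·v_{1}  →  sig = ⟨3 | 2⟩
  • {0,2,6,7}:  v_{0} + v_{2} + v_{6} + v_{7} = v_{3}  →  sig = ⟨4 | 1⟩

Signatures (|P|; sorted positive RHS coefficients), sorted:
[⟨2 | 0⟩, ⟨2 | 0⟩, ⟨2 | 1⟩, ⟨2 | 1⟩, ⟨2 | 1⟩, ⟨2 | 1⟩, ⟨2 | 1⟩, ⟨2 | 1⟩, ⟨2 | 1⟩, ⟨2 | 1 1⟩, ⟨2 | 1 1⟩, ⟨2 | 1 1⟩, ⟨2 | 1 1 1⟩, ⟨2 | 1 1 1⟩, ⟨2 | 1 1 2⟩, ⟨2 | 1 2⟩, ⟨2 | 2⟩, ⟨3 | 0⟩, ⟨3 | 1⟩, ⟨3 | 1⟩, ⟨3 | 2⟩, ⟨4 | 1⟩]


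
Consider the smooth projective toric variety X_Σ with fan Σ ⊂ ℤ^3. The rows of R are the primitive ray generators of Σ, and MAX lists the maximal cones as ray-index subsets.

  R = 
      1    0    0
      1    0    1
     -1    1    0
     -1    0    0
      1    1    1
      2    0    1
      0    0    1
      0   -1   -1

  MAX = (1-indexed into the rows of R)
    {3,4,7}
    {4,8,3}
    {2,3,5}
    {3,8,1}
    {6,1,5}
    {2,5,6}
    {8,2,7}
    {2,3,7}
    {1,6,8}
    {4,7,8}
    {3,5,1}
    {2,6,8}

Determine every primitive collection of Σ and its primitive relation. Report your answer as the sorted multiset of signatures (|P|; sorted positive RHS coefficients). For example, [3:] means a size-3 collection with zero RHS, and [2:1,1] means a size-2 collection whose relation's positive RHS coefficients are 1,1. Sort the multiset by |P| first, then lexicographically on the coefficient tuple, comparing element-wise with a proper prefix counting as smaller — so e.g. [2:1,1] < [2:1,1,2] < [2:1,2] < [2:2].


Δ(Σ) — 8 vertices, 12 min non-faces:

  P={1,4}:  v_{1} + v_{4} = 0  →  sig = [2:]
  P={1,2}:  v_{1} + v_{2} = v_{6}  →  sig = [2:1]
  P={1,7}:  v_{1} + v_{7} = v_{2}  →  sig = [2:1]
  P={2,4}:  v_{2} + v_{4} = v_{7}  →  sig = [2:1]
  P={3,6}:  v_{3} + v_{6} = v_{5}  →  sig = [2:1]
  P={4,6}:  v_{4} + v_{6} = v_{2}  →  sig = [2:1]
  P={5,8}:  v_{5} + v_{8} = v_{1}  →  sig = [2:1]
  P={4,5}:  v_{4} + v_{5} = v_{2} + v_{3}  →  sig = [2:1,1]
  P={5,7}:  v_{5} + v_{7} = 2·v_{2} + v_{3}  →  sig = [2:1,2]
  P={6,7}:  v_{6} + v_{7} = 2·v_{2}  →  sig = [2:2]
  P={2,3,8}:  v_{2} + v_{3} + v_{8} = 0  →  sig = [3:]
  P={3,7,8}:  v_{3} + v_{7} + v_{8} = v_{4}  →  sig = [3:1]

so the primitive-relation signature multiset is
{ [2:],  [2:1] ×6,  [2:1,1],  [2:1,2],  [2:2],  [3:],  [3:1] }


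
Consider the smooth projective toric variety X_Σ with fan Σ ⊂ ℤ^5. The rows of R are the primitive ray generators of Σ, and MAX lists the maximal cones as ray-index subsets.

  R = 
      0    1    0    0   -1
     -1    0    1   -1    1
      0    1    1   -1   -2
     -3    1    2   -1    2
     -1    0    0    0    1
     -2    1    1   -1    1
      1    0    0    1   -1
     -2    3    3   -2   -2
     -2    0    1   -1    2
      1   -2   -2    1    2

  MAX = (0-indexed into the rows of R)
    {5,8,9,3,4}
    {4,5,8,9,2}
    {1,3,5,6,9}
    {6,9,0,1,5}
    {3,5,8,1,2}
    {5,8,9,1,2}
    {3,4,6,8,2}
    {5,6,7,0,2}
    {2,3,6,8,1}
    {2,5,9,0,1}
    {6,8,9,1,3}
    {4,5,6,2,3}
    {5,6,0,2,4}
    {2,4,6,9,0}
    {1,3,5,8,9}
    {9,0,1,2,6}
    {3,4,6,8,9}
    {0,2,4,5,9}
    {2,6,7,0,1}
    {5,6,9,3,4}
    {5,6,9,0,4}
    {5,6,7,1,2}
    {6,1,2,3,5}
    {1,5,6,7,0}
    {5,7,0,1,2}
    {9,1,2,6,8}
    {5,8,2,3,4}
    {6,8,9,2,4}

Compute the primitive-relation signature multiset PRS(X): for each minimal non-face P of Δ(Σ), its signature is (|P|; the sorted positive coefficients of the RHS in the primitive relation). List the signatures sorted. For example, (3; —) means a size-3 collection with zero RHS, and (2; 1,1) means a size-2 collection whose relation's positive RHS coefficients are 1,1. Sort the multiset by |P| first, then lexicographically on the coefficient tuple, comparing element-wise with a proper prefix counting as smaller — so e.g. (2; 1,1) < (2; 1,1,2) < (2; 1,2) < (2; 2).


11 collections generate NE(X_Σ); each relation:

  {0,8}:  v_{0} + v_{8} = v_{5}  →  sig = (2; 1)
  {1,4}:  v_{1} + v_{4} = v_{8}  →  sig = (2; 1)
  {7,9}:  v_{7} + v_{9} = v_{0} + v_{1}  →  sig = (2; 1,1)
  {7,8}:  v_{7} + v_{8} = v_{1} + v_{2} + 2·v_{5} + v_{6}  →  sig = (2; 1,1,1,2)
  {4,7}:  v_{4} + v_{7} = v_{2} + 2·v_{5} + v_{6}  →  sig = (2; 1,1,2)
  {3,7}:  v_{3} + v_{7} = v_{1} + v_{2} + 3·v_{5} + 2·v_{6}  →  sig = (2; 1,1,2,3)
  {0,3}:  v_{0} + v_{3} = 2·v_{5} + v_{6}  →  sig = (2; 1,2)
  {2,3,9}:  v_{2} + v_{3} + v_{9} = v_{8}  →  sig = (3; 1)
  {5,6,8}:  v_{5} + v_{6} + v_{8} = v_{3}  →  sig = (3; 1)
  {2,5,6,9}:  v_{2} + v_{5} + v_{6} + v_{9} = 0  →  sig = (4; —)
  {0,1,2,5,6}:  v_{0} + v_{1} + v_{2} + v_{5} + v_{6} = v_{7}  →  sig = (5; 1)

Sorted signature multiset PRS(X):
{ (2; 1) ×2,  (2; 1,1),  (2; 1,1,1,2),  (2; 1,1,2),  (2; 1,1,2,3),  (2; 1,2),  (3; 1) ×2,  (4; —),  (5; 1) }


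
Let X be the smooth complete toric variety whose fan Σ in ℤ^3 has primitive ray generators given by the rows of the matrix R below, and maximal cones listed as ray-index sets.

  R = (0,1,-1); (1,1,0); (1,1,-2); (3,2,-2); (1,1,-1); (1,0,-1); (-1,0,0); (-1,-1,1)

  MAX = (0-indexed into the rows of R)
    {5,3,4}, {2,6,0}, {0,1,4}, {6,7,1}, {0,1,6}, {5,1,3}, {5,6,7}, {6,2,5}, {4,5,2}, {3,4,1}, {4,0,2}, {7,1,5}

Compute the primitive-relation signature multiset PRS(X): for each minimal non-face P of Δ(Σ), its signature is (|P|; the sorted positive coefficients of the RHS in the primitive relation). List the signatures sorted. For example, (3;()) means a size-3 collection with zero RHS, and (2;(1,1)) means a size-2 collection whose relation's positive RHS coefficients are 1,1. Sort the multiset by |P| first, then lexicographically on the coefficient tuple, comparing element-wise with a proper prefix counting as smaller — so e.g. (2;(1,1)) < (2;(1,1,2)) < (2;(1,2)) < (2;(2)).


12 collections generate NE(X_Σ); each relation:

  • {4,7}:  v_{4} + v_{7} = 0  ⇒ sig = (2;())
  • {0,5}:  v_{0} + v_{5} = v_{2}  ⇒ sig = (2;(1))
  • {0,7}:  v_{0} + v_{7} = v_{6}  ⇒ sig = (2;(1))
  • {4,6}:  v_{4} + v_{6} = v_{0}  ⇒ sig = (2;(1))
  • {2,7}:  v_{2} + v_{7} = v_{5} + v_{6}  ⇒ sig = (2;(1,1))
  • {3,7}:  v_{3} + v_{7} = v_{1} + v_{5}  ⇒ sig = (2;(1,1))
  • {2,3}:  v_{2} + v_{3} = 3·v_{4} + v_{5}  ⇒ sig = (2;(1,3))
  • {1,2}:  v_{1} + v_{2} = 2·v_{4}  ⇒ sig = (2;(2))
  • {3,6}:  v_{3} + v_{6} = 2·v_{4}  ⇒ sig = (2;(2))
  • {0,3}:  v_{0} + v_{3} = 3·v_{4}  ⇒ sig = (2;(3))
  • {1,4,5}:  v_{1} + v_{4} + v_{5} = v_{3}  ⇒ sig = (3;(1))
  • {1,5,6}:  v_{1} + v_{5} + v_{6} = v_{4}  ⇒ sig = (3;(1))

Signatures (|P|; sorted positive RHS coefficients), sorted:
    (2;())
    (2;(1))
    (2;(1))
    (2;(1))
    (2;(1,1))
    (2;(1,1))
    (2;(1,3))
    (2;(2))
    (2;(2))
    (2;(3))
    (3;(1))
    (3;(1))


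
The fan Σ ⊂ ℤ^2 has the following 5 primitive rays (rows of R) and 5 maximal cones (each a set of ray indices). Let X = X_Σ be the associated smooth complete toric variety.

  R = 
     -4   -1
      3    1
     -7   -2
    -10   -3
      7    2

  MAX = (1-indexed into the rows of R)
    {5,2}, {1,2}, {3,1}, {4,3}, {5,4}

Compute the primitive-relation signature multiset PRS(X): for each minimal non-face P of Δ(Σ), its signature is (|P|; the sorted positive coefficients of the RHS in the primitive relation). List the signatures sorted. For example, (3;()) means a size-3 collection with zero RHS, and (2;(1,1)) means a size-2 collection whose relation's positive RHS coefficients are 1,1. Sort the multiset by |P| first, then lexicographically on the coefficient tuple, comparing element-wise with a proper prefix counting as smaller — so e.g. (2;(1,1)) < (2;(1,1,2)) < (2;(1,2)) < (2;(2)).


Σ has 5 primitive collections:

  • {3,5}:  v_{3} + v_{5} = 0  so sig = (2;())
  • {1,5}:  v_{1} + v_{5} = v_{2}  so sig = (2;(1))
  • {2,3}:  v_{2} + v_{3} = v_{1}  so sig = (2;(1))
  • {2,4}:  v_{2} + v_{4} = v_{3}  so sig = (2;(1))
  • {1,4}:  v_{1} + v_{4} = 2·v_{3}  so sig = (2;(2))

Sorted signature multiset PRS(X):
{ (2;()),  (2;(1)) ×3,  (2;(2)) }


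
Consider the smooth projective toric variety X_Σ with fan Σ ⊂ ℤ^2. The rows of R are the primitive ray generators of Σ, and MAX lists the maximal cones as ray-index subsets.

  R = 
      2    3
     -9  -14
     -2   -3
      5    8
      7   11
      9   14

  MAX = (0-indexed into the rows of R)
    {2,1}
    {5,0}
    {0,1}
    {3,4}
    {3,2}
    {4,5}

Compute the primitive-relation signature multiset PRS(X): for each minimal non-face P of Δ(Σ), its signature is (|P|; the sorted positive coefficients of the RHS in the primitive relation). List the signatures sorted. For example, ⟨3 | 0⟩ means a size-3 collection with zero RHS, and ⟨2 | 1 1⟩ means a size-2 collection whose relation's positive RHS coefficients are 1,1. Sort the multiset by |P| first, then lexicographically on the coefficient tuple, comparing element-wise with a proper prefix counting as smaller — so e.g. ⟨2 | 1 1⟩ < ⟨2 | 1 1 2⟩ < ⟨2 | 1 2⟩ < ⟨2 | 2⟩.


|primitive collections| = 9. Relations:

  • {0,2}:  v_{0} + v_{2} = 0  ⇒ sig = ⟨2 | 0⟩
  • {1,5}:  v_{1} + v_{5} = 0  ⇒ sig = ⟨2 | 0⟩
  • {0,3}:  v_{0} + v_{3} = v_{4}  ⇒ sig = ⟨2 | 1⟩
  • {0,4}:  v_{0} + v_{4} = v_{5}  ⇒ sig = ⟨2 | 1⟩
  • {1,4}:  v_{1} + v_{4} = v_{2}  ⇒ sig = ⟨2 | 1⟩
  • {2,4}:  v_{2} + v_{4} = v_{3}  ⇒ sig = ⟨2 | 1⟩
  • {2,5}:  v_{2} + v_{5} = v_{4}  ⇒ sig = ⟨2 | 1⟩
  • {1,3}:  v_{1} + v_{3} = 2·v_{2}  ⇒ sig = ⟨2 | 2⟩
  • {3,5}:  v_{3} + v_{5} = 2·v_{4}  ⇒ sig = ⟨2 | 2⟩

Hence PRS(X_Σ) =
    ⟨2 | 0⟩
    ⟨2 | 0⟩
    ⟨2 | 1⟩
    ⟨2 | 1⟩
    ⟨2 | 1⟩
    ⟨2 | 1⟩
    ⟨2 | 1⟩
    ⟨2 | 2⟩
    ⟨2 | 2⟩


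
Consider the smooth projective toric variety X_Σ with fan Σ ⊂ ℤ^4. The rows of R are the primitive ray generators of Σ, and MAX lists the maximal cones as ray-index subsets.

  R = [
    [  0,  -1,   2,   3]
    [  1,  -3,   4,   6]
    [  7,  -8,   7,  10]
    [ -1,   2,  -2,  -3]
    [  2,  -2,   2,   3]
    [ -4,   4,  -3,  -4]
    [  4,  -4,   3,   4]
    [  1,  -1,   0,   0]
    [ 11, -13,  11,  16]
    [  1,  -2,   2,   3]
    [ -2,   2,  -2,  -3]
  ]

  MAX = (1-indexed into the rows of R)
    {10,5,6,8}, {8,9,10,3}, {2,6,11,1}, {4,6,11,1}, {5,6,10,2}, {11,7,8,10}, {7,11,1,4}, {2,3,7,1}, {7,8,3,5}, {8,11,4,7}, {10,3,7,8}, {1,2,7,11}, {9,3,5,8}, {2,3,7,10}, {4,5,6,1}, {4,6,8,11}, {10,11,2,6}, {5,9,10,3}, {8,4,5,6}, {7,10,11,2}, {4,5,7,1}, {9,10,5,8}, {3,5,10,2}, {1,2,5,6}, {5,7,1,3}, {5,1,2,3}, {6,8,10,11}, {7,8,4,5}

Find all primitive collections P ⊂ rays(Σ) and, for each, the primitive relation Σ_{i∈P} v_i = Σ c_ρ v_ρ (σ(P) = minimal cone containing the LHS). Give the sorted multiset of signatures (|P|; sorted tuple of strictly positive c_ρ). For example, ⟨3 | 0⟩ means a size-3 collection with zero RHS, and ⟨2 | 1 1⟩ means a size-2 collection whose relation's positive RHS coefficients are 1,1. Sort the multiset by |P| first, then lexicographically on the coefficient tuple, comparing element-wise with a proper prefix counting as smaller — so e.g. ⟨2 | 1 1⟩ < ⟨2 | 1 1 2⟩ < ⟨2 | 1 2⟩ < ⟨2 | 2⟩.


Σ has 19 primitive collections:

  P = {4,10}:  v_{4} + v_{10} = 0  so sig = ⟨2 | 0⟩
  P = {5,11}:  v_{5} + v_{11} = 0  so sig = ⟨2 | 0⟩
  P = {6,7}:  v_{6} + v_{7} = 0  so sig = ⟨2 | 0⟩
  P = {1,8}:  v_{1} + v_{8} = v_{10}  so sig = ⟨2 | 1⟩
  P = {1,10}:  v_{1} + v_{10} = v_{2}  so sig = ⟨2 | 1⟩
  P = {2,4}:  v_{2} + v_{4} = v_{1}  so sig = ⟨2 | 1⟩
  P = {3,4}:  v_{3} + v_{4} = v_{5} + v_{7}  so sig = ⟨2 | 1 1⟩
  P = {3,6}:  v_{3} + v_{6} = v_{5} + v_{10}  so sig = ⟨2 | 1 1⟩
  P = {3,11}:  v_{3} + v_{11} = v_{7} + v_{10}  so sig = ⟨2 | 1 1⟩
  P = {4,9}:  v_{4} + v_{9} = v_{3} + v_{5} + v_{8}  so sig = ⟨2 | 1 1 1⟩
  P = {9,11}:  v_{9} + v_{11} = v_{3} + v_{8} + v_{10}  so sig = ⟨2 | 1 1 1⟩
  P = {1,9}:  v_{1} + v_{9} = v_{3} + v_{5} + 2·v_{10}  so sig = ⟨2 | 1 1 2⟩
  P = {2,9}:  v_{2} + v_{9} = v_{3} + v_{5} + 3·v_{10}  so sig = ⟨2 | 1 1 3⟩
  P = {7,9}:  v_{7} + v_{9} = 2·v_{3} + v_{8}  so sig = ⟨2 | 1 2⟩
  P = {6,9}:  v_{6} + v_{9} = 2·v_{5} + v_{8} + 2·v_{10}  so sig = ⟨2 | 1 2 2⟩
  P = {2,8}:  v_{2} + v_{8} = 2·v_{10}  so sig = ⟨2 | 2⟩
  P = {5,7,10}:  v_{5} + v_{7} + v_{10} = v_{3}  so sig = ⟨3 | 1⟩
  P = {2,5,7}:  v_{2} + v_{5} + v_{7} = v_{1} + v_{3}  so sig = ⟨3 | 1 1⟩
  P = {3,5,8,10}:  v_{3} + v_{5} + v_{8} + v_{10} = v_{9}  so sig = ⟨4 | 1⟩

Hence PRS(X_Σ) =
    ⟨2 | 0⟩
    ⟨2 | 0⟩
    ⟨2 | 0⟩
    ⟨2 | 1⟩
    ⟨2 | 1⟩
    ⟨2 | 1⟩
    ⟨2 | 1 1⟩
    ⟨2 | 1 1⟩
    ⟨2 | 1 1⟩
    ⟨2 | 1 1 1⟩
    ⟨2 | 1 1 1⟩
    ⟨2 | 1 1 2⟩
    ⟨2 | 1 1 3⟩
    ⟨2 | 1 2⟩
    ⟨2 | 1 2 2⟩
    ⟨2 | 2⟩
    ⟨3 | 1⟩
    ⟨3 | 1 1⟩
    ⟨4 | 1⟩


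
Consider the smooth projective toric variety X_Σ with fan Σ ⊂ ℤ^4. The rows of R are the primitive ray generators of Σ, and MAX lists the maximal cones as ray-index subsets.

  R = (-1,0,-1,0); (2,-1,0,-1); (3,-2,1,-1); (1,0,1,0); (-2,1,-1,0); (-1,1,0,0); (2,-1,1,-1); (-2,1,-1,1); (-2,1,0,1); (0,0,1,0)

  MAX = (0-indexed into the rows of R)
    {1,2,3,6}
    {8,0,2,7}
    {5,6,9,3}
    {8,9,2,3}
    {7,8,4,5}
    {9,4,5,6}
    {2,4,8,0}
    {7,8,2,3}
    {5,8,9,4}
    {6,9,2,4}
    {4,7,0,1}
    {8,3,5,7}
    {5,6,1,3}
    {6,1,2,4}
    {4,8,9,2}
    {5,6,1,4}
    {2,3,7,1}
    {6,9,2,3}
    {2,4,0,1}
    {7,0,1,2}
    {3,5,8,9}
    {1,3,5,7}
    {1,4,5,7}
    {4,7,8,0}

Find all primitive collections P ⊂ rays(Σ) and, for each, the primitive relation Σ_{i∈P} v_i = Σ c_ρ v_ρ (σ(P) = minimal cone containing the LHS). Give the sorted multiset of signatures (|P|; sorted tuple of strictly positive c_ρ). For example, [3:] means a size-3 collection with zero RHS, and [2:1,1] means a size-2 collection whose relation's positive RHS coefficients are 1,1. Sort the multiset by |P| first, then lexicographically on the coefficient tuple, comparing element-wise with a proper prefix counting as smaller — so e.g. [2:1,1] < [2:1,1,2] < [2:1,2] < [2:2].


Σ has 12 primitive collections:

  P = {0,3}:  v_{0} + v_{3} = 0  ⇒ sig = [2:]
  P = {1,8}:  v_{1} + v_{8} = 0  ⇒ sig = [2:]
  P = {6,7}:  v_{6} + v_{7} = 0  ⇒ sig = [2:]
  P = {0,5}:  v_{0} + v_{5} = v_{4}  ⇒ sig = [2:1]
  P = {1,9}:  v_{1} + v_{9} = v_{6}  ⇒ sig = [2:1]
  P = {2,5}:  v_{2} + v_{5} = v_{6}  ⇒ sig = [2:1]
  P = {3,4}:  v_{3} + v_{4} = v_{5}  ⇒ sig = [2:1]
  P = {6,8}:  v_{6} + v_{8} = v_{9}  ⇒ sig = [2:1]
  P = {7,9}:  v_{7} + v_{9} = v_{8}  ⇒ sig = [2:1]
  P = {0,6}:  v_{0} + v_{6} = v_{2} + v_{4}  ⇒ sig = [2:1,1]
  P = {0,9}:  v_{0} + v_{9} = v_{2} + v_{4} + v_{8}  ⇒ sig = [2:1,1,1]
  P = {2,4,7}:  v_{2} + v_{4} + v_{7} = v_{0}  ⇒ sig = [3:1]

Hence PRS(X_Σ) =
    |P|=2: 11 collections, coeffs (), (), (), (1), (1), (1), (1), (1), (1), (1,1), (1,1,1)
    |P|=3: 1 collection, coeffs (1)


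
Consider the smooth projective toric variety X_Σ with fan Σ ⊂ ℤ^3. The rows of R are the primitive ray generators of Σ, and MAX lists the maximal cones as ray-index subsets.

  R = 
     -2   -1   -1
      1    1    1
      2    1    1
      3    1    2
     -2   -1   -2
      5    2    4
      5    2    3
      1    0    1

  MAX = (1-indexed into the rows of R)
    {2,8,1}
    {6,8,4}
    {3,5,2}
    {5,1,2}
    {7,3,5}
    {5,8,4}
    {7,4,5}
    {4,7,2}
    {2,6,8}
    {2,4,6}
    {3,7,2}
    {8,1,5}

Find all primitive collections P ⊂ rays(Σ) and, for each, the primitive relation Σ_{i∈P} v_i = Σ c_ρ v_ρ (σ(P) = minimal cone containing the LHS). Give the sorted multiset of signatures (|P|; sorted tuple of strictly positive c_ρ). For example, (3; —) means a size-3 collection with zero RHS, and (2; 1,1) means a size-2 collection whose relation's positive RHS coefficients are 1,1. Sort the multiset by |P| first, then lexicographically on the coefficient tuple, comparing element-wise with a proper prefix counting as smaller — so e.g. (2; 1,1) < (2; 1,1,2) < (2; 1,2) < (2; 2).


Σ has 14 primitive collections:

  P = {1,3}:  v_{1} + v_{3} = 0 ; sig = (2; —)
  P = {1,4}:  v_{1} + v_{4} = v_{8} ; sig = (2; 1)
  P = {1,7}:  v_{1} + v_{7} = v_{4} ; sig = (2; 1)
  P = {3,4}:  v_{3} + v_{4} = v_{7} ; sig = (2; 1)
  P = {3,8}:  v_{3} + v_{8} = v_{4} ; sig = (2; 1)
  P = {5,6}:  v_{5} + v_{6} = v_{4} ; sig = (2; 1)
  P = {1,6}:  v_{1} + v_{6} = v_{2} + 2·v_{8} ; sig = (2; 1,2)
  P = {3,6}:  v_{3} + v_{6} = v_{2} + 2·v_{4} ; sig = (2; 1,2)
  P = {6,7}:  v_{6} + v_{7} = v_{2} + 3·v_{4} ; sig = (2; 1,3)
  P = {7,8}:  v_{7} + v_{8} = 2·v_{4} ; sig = (2; 2)
  P = {2,5,8}:  v_{2} + v_{5} + v_{8} = 0 ; sig = (3; —)
  P = {2,4,5}:  v_{2} + v_{4} + v_{5} = v_{3} ; sig = (3; 1)
  P = {2,4,8}:  v_{2} + v_{4} + v_{8} = v_{6} ; sig = (3; 1)
  P = {2,5,7}:  v_{2} + v_{5} + v_{7} = 2·v_{3} ; sig = (3; 2)

Signatures (|P|; sorted positive RHS coefficients), sorted:
{ (2; —),  (2; 1) ×5,  (2; 1,2) ×2,  (2; 1,3),  (2; 2),  (3; —),  (3; 1) ×2,  (3; 2) }


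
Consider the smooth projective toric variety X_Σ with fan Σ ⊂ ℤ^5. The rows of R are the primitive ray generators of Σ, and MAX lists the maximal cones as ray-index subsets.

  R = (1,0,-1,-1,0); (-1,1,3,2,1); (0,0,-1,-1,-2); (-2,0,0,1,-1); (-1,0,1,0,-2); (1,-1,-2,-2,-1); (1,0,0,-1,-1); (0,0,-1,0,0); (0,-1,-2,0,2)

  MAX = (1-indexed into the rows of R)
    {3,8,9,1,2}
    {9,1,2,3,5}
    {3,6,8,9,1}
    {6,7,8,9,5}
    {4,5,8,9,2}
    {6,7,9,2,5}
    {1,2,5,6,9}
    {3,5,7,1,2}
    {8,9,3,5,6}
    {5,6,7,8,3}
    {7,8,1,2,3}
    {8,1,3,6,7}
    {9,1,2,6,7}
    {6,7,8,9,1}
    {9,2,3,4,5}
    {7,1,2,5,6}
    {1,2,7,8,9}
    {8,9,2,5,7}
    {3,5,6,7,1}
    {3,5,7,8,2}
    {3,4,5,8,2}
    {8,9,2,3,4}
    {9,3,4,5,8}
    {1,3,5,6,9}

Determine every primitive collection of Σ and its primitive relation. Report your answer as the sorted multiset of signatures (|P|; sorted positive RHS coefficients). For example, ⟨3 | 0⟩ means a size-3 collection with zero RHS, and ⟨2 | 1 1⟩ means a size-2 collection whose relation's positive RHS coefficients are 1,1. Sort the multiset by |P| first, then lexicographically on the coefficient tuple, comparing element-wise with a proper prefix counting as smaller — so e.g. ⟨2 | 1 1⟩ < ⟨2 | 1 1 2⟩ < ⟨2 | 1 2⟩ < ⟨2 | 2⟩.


Δ(Σ) — 9 vertices, 9 min non-faces:

  P={4,7}:  v_{4} + v_{7} = v_{5} + v_{8} — sig = ⟨2 | 1 1⟩
  P={4,6}:  v_{4} + v_{6} = v_{3} + v_{5} + v_{9} — sig = ⟨2 | 1 1 1⟩
  P={1,4}:  v_{1} + v_{4} = v_{2} + 2·v_{3} + v_{9} — sig = ⟨2 | 1 1 2⟩
  P={2,6,8}:  v_{2} + v_{6} + v_{8} = 0 — sig = ⟨3 | 0⟩
  P={1,5,8}:  v_{1} + v_{5} + v_{8} = v_{3} — sig = ⟨3 | 1⟩
  P={2,3,6}:  v_{2} + v_{3} + v_{6} = v_{1} + v_{5} — sig = ⟨3 | 1 1⟩
  P={3,7,9}:  v_{3} + v_{7} + v_{9} = v_{6} + v_{8} — sig = ⟨3 | 1 1⟩
  P={1,5,7,9}:  v_{1} + v_{5} + v_{7} + v_{9} = v_{6} — sig = ⟨4 | 1⟩
  P={2,3,5,8,9}:  v_{2} + v_{3} + v_{5} + v_{8} + v_{9} = v_{4} — sig = ⟨5 | 1⟩

so the primitive-relation signature multiset is
    |P|=2: 3 collections, coeffs (1,1), (1,1,1), (1,1,2)
    |P|=3: 4 collections, coeffs (), (1), (1,1), (1,1)
    |P|=4: 1 collection, coeffs (1)
    |P|=5: 1 collection, coeffs (1)


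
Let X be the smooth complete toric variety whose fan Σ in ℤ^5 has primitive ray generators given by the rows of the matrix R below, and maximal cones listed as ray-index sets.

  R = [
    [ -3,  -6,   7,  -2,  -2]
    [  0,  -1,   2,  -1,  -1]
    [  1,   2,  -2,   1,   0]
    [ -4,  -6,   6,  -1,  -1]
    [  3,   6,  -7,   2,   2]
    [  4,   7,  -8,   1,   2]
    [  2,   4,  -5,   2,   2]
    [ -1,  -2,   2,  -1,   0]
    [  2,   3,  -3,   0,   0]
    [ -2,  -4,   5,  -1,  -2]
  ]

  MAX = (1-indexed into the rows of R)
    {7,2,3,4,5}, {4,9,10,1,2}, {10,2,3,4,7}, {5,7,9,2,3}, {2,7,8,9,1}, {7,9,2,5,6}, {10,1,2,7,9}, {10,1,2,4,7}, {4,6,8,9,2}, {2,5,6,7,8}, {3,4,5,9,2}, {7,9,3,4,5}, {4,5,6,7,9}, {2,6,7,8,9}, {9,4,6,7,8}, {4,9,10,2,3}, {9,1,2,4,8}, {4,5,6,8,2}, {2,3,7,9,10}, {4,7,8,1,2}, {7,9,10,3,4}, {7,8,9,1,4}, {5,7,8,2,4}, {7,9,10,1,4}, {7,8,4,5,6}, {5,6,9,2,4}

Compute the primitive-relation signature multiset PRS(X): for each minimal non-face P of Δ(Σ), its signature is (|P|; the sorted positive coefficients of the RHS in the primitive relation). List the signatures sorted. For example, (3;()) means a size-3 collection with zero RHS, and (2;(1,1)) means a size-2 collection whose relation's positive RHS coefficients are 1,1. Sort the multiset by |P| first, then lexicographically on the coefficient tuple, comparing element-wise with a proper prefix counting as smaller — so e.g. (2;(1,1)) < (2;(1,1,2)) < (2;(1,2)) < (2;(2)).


11 collections generate NE(X_Σ); each relation:

  P = {1,5}:  v_{1} + v_{5} = 0 ; sig = (2;())
  P = {3,8}:  v_{3} + v_{8} = 0 ; sig = (2;())
  P = {1,3}:  v_{1} + v_{3} = v_{10} ; sig = (2;(1))
  P = {5,10}:  v_{5} + v_{10} = v_{3} ; sig = (2;(1))
  P = {6,10}:  v_{6} + v_{10} = v_{9} ; sig = (2;(1))
  P = {8,10}:  v_{8} + v_{10} = v_{1} ; sig = (2;(1))
  P = {1,6}:  v_{1} + v_{6} = v_{8} + v_{9} ; sig = (2;(1,1))
  P = {3,6}:  v_{3} + v_{6} = v_{5} + v_{9} ; sig = (2;(1,1))
  P = {5,8,9}:  v_{5} + v_{8} + v_{9} = v_{6} ; sig = (3;(1))
  P = {2,4,7,9}:  v_{2} + v_{4} + v_{7} + v_{9} = 0 ; sig = (4;())
  P = {2,4,6,7}:  v_{2} + v_{4} + v_{6} + v_{7} = v_{5} + v_{8} ; sig = (4;(1,1))

Sorted signature multiset PRS(X):
    |P|=2: 8 collections, coeffs (), (), (1), (1), (1), (1), (1,1), (1,1)
    |P|=3: 1 collection, coeffs (1)
    |P|=4: 2 collections, coeffs (), (1,1)


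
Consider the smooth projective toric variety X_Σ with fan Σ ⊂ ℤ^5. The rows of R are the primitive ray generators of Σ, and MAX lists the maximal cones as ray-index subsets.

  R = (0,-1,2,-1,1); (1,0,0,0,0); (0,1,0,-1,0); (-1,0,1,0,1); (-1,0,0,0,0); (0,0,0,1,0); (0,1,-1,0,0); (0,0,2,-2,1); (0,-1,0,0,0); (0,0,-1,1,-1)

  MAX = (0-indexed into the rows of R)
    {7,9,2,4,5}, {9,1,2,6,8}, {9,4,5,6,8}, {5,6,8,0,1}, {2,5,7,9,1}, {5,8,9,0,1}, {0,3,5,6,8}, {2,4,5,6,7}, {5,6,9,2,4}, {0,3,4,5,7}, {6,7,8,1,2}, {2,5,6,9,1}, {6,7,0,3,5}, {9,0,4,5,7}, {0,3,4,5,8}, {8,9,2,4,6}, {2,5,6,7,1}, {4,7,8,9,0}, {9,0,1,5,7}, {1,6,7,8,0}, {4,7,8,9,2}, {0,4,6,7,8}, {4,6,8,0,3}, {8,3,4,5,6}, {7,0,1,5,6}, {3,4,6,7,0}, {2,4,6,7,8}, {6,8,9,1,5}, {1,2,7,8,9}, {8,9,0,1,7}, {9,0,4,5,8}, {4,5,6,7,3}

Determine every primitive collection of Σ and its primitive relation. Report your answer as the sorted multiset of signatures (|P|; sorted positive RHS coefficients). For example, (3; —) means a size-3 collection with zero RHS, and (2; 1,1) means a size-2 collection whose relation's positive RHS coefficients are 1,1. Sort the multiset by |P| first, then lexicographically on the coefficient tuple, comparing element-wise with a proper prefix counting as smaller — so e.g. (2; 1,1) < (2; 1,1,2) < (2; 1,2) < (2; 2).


The 11 primitive collections of Σ (r=10, n=5):

  P={1,4}:  v_{1} + v_{4} = 0 ; sig = (2; —)
  P={0,2}:  v_{0} + v_{2} = v_{7} ; sig = (2; 1)
  P={3,9}:  v_{3} + v_{9} = v_{4} + v_{5} ; sig = (2; 1,1)
  P={1,3}:  v_{1} + v_{3} = v_{0} + v_{5} + v_{6} ; sig = (2; 1,1,1)
  P={2,3}:  v_{2} + v_{3} = v_{4} + v_{5} + v_{6} + v_{7} ; sig = (2; 1,1,1,1)
  P={0,6,9}:  v_{0} + v_{6} + v_{9} = 0 ; sig = (3; —)
  P={2,5,8}:  v_{2} + v_{5} + v_{8} = 0 ; sig = (3; —)
  P={5,7,8}:  v_{5} + v_{7} + v_{8} = v_{0} ; sig = (3; 1)
  P={6,7,9}:  v_{6} + v_{7} + v_{9} = v_{2} ; sig = (3; 1)
  P={3,7,8}:  v_{3} + v_{7} + v_{8} = 2·v_{0} + v_{4} + v_{6} ; sig = (3; 1,1,2)
  P={0,4,5,6}:  v_{0} + v_{4} + v_{5} + v_{6} = v_{3} ; sig = (4; 1)

Hence PRS(X_Σ) =
{ (2; —),  (2; 1),  (2; 1,1),  (2; 1,1,1),  (2; 1,1,1,1),  (3; —) ×2,  (3; 1) ×2,  (3; 1,1,2),  (4; 1) }


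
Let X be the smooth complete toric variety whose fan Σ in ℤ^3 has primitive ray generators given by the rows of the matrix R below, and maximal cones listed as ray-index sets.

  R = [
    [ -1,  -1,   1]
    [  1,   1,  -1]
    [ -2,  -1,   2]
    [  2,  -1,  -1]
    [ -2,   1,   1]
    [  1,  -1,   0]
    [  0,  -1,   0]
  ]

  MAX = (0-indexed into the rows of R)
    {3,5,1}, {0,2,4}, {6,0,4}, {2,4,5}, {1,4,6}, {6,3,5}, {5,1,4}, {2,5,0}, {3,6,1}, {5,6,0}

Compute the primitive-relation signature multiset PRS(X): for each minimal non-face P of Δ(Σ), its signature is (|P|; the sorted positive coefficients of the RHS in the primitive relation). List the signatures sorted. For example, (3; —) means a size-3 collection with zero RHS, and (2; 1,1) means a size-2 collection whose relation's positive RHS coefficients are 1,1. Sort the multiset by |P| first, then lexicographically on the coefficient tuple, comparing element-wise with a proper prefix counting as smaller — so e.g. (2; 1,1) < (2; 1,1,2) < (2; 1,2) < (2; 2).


Δ(Σ) — 7 vertices, 9 min non-faces:

  {0,1}:  v_{0} + v_{1} = 0  so sig = (2; —)
  {3,4}:  v_{3} + v_{4} = 0  so sig = (2; —)
  {0,3}:  v_{0} + v_{3} = v_{5} + v_{6}  so sig = (2; 1,1)
  {1,2}:  v_{1} + v_{2} = v_{4} + v_{5}  so sig = (2; 1,1)
  {2,3}:  v_{2} + v_{3} = v_{0} + v_{5}  so sig = (2; 1,1)
  {2,6}:  v_{2} + v_{6} = 2·v_{0}  so sig = (2; 2)
  {0,4,5}:  v_{0} + v_{4} + v_{5} = v_{2}  so sig = (3; 1)
  {1,5,6}:  v_{1} + v_{5} + v_{6} = v_{3}  so sig = (3; 1)
  {4,5,6}:  v_{4} + v_{5} + v_{6} = v_{0}  so sig = (3; 1)

Hence PRS(X_Σ) =
{ (2; —) ×2,  (2; 1,1) ×3,  (2; 2),  (3; 1) ×3 }


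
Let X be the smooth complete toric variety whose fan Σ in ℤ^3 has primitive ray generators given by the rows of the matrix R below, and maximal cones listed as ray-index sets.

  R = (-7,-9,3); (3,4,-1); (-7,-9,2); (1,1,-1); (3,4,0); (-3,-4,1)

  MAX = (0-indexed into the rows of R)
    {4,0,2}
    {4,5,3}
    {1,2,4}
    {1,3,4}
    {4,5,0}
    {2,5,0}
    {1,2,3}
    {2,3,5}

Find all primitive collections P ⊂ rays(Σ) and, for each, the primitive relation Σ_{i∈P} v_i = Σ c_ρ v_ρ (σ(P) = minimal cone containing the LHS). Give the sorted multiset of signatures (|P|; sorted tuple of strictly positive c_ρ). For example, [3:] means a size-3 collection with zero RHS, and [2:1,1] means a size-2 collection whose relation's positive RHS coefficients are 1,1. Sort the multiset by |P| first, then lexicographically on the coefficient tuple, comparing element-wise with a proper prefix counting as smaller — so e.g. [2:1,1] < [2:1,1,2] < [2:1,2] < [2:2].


|primitive collections| = 5. Relations:

  {1,5}:  v_{1} + v_{5} = 0  ⇒ sig = [2:]
  {0,1}:  v_{0} + v_{1} = v_{2} + v_{4}  ⇒ sig = [2:1,1]
  {0,3}:  v_{0} + v_{3} = 2·v_{5}  ⇒ sig = [2:2]
  {2,3,4}:  v_{2} + v_{3} + v_{4} = v_{5}  ⇒ sig = [3:1]
  {2,4,5}:  v_{2} + v_{4} + v_{5} = v_{0}  ⇒ sig = [3:1]

so the primitive-relation signature multiset is
[[2:], [2:1,1], [2:2], [3:1], [3:1]]


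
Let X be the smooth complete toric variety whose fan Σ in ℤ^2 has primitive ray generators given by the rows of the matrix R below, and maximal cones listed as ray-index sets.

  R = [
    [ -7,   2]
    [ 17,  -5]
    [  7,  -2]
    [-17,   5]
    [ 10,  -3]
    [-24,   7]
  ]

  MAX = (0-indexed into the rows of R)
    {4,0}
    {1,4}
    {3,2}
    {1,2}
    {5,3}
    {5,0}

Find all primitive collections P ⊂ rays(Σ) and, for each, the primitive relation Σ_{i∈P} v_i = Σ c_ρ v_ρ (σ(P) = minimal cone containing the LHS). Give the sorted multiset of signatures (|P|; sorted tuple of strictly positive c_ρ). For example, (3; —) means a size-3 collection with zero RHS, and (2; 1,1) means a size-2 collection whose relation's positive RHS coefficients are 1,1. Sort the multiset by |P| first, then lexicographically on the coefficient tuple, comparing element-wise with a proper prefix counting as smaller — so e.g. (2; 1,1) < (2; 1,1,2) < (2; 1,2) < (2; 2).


9 collections generate NE(X_Σ); each relation:

  P={0,2}:  v_{0} + v_{2} = 0  ⟹  sig = (2; —)
  P={1,3}:  v_{1} + v_{3} = 0  ⟹  sig = (2; —)
  P={0,1}:  v_{0} + v_{1} = v_{4}  ⟹  sig = (2; 1)
  P={0,3}:  v_{0} + v_{3} = v_{5}  ⟹  sig = (2; 1)
  P={1,5}:  v_{1} + v_{5} = v_{0}  ⟹  sig = (2; 1)
  P={2,4}:  v_{2} + v_{4} = v_{1}  ⟹  sig = (2; 1)
  P={2,5}:  v_{2} + v_{5} = v_{3}  ⟹  sig = (2; 1)
  P={3,4}:  v_{3} + v_{4} = v_{0}  ⟹  sig = (2; 1)
  P={4,5}:  v_{4} + v_{5} = 2·v_{0}  ⟹  sig = (2; 2)

Sorted signature multiset PRS(X):
[(2; —), (2; —), (2; 1), (2; 1), (2; 1), (2; 1), (2; 1), (2; 1), (2; 2)]


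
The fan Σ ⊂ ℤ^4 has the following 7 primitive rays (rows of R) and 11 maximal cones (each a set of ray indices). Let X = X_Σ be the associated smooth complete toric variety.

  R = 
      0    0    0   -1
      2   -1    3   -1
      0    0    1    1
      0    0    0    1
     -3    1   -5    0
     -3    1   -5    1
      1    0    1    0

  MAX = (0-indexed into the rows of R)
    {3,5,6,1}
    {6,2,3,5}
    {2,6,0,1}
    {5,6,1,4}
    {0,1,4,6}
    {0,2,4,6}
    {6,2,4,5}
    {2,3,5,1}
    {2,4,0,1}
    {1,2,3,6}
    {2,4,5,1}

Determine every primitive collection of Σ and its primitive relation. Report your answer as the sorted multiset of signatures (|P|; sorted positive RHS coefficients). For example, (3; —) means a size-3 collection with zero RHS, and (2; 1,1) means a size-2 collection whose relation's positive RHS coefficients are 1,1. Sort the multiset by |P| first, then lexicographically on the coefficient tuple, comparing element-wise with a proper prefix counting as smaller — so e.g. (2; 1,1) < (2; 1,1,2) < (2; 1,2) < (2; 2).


Δ(Σ) — 7 vertices, 5 min non-faces:

  {0,3}:  v_{0} + v_{3} = 0  ⇒ sig = (2; —)
  {0,5}:  v_{0} + v_{5} = v_{4}  ⇒ sig = (2; 1)
  {3,4}:  v_{3} + v_{4} = v_{5}  ⇒ sig = (2; 1)
  {1,2,4,6}:  v_{1} + v_{2} + v_{4} + v_{6} = 0  ⇒ sig = (4; —)
  {1,2,5,6}:  v_{1} + v_{2} + v_{5} + v_{6} = v_{3}  ⇒ sig = (4; 1)

so the primitive-relation signature multiset is
    |P|=2: 3 collections, coeffs (), (1), (1)
    |P|=4: 2 collections, coeffs (), (1)


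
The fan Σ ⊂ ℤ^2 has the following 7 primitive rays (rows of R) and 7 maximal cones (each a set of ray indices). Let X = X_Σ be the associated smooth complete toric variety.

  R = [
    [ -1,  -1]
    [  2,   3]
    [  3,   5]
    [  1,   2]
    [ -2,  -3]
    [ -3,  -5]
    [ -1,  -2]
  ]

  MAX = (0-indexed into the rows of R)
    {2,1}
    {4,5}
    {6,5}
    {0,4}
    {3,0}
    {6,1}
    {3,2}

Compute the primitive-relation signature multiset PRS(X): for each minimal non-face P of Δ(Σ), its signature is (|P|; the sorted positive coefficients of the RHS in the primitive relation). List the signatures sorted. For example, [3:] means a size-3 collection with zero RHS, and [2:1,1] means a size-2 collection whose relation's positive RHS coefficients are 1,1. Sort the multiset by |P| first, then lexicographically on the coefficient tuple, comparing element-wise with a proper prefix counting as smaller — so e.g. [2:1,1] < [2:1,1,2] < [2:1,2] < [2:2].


Primitive collections (14):

  • {1,4}:  v_{1} + v_{4} = 0  ⟹  sig = [2:]
  • {2,5}:  v_{2} + v_{5} = 0  ⟹  sig = [2:]
  • {3,6}:  v_{3} + v_{6} = 0  ⟹  sig = [2:]
  • {0,1}:  v_{0} + v_{1} = v_{3}  ⟹  sig = [2:1]
  • {0,6}:  v_{0} + v_{6} = v_{4}  ⟹  sig = [2:1]
  • {1,3}:  v_{1} + v_{3} = v_{2}  ⟹  sig = [2:1]
  • {1,5}:  v_{1} + v_{5} = v_{6}  ⟹  sig = [2:1]
  • {2,4}:  v_{2} + v_{4} = v_{3}  ⟹  sig = [2:1]
  • {2,6}:  v_{2} + v_{6} = v_{1}  ⟹  sig = [2:1]
  • {3,4}:  v_{3} + v_{4} = v_{0}  ⟹  sig = [2:1]
  • {3,5}:  v_{3} + v_{5} = v_{4}  ⟹  sig = [2:1]
  • {4,6}:  v_{4} + v_{6} = v_{5}  ⟹  sig = [2:1]
  • {0,2}:  v_{0} + v_{2} = 2·v_{3}  ⟹  sig = [2:2]
  • {0,5}:  v_{0} + v_{5} = 2·v_{4}  ⟹  sig = [2:2]

Hence PRS(X_Σ) =
{ [2:] ×3,  [2:1] ×9,  [2:2] ×2 }


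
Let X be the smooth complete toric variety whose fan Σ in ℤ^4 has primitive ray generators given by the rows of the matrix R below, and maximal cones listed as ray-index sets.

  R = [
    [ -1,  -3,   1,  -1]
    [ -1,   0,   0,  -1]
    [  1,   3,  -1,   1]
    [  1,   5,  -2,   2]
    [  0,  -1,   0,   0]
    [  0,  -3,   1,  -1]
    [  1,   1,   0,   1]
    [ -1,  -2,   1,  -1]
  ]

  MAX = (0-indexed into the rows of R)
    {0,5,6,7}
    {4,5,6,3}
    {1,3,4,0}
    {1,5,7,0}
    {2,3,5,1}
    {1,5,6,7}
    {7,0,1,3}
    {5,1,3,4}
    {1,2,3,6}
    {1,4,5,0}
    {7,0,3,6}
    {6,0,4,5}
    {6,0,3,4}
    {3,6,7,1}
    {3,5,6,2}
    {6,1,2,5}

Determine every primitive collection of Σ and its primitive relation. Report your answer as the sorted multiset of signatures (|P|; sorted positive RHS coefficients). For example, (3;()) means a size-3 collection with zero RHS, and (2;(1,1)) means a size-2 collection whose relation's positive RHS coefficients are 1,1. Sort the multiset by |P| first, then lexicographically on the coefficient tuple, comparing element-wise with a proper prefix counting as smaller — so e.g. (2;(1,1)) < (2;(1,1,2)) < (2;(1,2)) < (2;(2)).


9 collections generate NE(X_Σ); each relation:

  P = {0,2}:  v_{0} + v_{2} = 0  →  sig = (2;())
  P = {4,7}:  v_{4} + v_{7} = v_{0}  →  sig = (2;(1))
  P = {2,4}:  v_{2} + v_{4} = v_{3} + v_{5}  →  sig = (2;(1,1))
  P = {2,7}:  v_{2} + v_{7} = v_{1} + v_{6}  →  sig = (2;(1,1))
  P = {1,4,6}:  v_{1} + v_{4} + v_{6} = 0  →  sig = (3;())
  P = {3,5,7}:  v_{3} + v_{5} + v_{7} = 0  →  sig = (3;())
  P = {0,1,6}:  v_{0} + v_{1} + v_{6} = v_{7}  →  sig = (3;(1))
  P = {0,3,5}:  v_{0} + v_{3} + v_{5} = v_{4}  →  sig = (3;(1))
  P = {1,3,5,6}:  v_{1} + v_{3} + v_{5} + v_{6} = v_{2}  →  sig = (4;(1))

so the primitive-relation signature multiset is
    (2;())
    (2;(1))
    (2;(1,1))
    (2;(1,1))
    (3;())
    (3;())
    (3;(1))
    (3;(1))
    (4;(1))


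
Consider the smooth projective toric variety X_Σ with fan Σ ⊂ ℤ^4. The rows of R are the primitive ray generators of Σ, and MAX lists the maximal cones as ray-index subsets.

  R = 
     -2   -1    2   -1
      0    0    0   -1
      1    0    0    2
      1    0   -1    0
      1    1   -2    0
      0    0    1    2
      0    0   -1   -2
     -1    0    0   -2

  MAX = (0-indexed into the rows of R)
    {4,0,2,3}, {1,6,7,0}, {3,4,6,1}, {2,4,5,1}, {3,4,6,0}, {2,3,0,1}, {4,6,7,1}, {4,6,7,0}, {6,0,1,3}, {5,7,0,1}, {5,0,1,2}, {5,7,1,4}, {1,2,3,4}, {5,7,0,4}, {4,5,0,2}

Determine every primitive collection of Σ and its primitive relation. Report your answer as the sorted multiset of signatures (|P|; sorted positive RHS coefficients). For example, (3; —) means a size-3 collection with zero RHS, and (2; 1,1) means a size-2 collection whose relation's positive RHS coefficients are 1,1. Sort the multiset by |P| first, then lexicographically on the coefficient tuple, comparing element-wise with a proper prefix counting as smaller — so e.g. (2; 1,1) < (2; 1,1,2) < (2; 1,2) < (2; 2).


6 minimal non-faces of Δ(Σ) (on 8 rays):

  • {2,7}:  v_{2} + v_{7} = 0 ; sig = (2; —)
  • {5,6}:  v_{5} + v_{6} = 0 ; sig = (2; —)
  • {2,6}:  v_{2} + v_{6} = v_{3} ; sig = (2; 1)
  • {3,5}:  v_{3} + v_{5} = v_{2} ; sig = (2; 1)
  • {3,7}:  v_{3} + v_{7} = v_{6} ; sig = (2; 1)
  • {0,1,4}:  v_{0} + v_{1} + v_{4} = v_{7} ; sig = (3; 1)

Sorted signature multiset PRS(X):
[(2; —), (2; —), (2; 1), (2; 1), (2; 1), (3; 1)]
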